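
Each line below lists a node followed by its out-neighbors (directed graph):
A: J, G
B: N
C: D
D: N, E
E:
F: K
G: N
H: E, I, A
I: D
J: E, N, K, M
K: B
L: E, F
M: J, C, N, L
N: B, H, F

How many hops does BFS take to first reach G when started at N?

Level 0: N
Level 1: B, F, H
Level 2: A, E, I, K
Level 3: D, G, J
Level 4: M
Level 5: C, L
G first appears at level 3.

3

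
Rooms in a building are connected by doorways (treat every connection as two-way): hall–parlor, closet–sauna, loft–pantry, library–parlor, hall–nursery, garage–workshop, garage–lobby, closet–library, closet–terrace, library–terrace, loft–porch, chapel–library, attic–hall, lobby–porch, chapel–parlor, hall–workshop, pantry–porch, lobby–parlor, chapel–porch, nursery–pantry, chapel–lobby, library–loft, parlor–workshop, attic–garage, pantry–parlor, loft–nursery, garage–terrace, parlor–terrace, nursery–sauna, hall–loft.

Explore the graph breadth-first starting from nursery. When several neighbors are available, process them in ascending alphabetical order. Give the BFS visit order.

nursery → hall → loft → pantry → sauna → attic → parlor → workshop → library → porch → closet → garage → chapel → lobby → terrace

Visit nursery; enqueue hall, loft, pantry, sauna → queue [hall, loft, pantry, sauna]
Visit hall; enqueue attic, parlor, workshop → queue [loft, pantry, sauna, attic, parlor, workshop]
Visit loft; enqueue library, porch → queue [pantry, sauna, attic, parlor, workshop, library, porch]
Visit pantry → queue [sauna, attic, parlor, workshop, library, porch]
Visit sauna; enqueue closet → queue [attic, parlor, workshop, library, porch, closet]
Visit attic; enqueue garage → queue [parlor, workshop, library, porch, closet, garage]
Visit parlor; enqueue chapel, lobby, terrace → queue [workshop, library, porch, closet, garage, chapel, lobby, terrace]
Visit workshop → queue [library, porch, closet, garage, chapel, lobby, terrace]
Visit library → queue [porch, closet, garage, chapel, lobby, terrace]
Visit porch → queue [closet, garage, chapel, lobby, terrace]
Visit closet → queue [garage, chapel, lobby, terrace]
Visit garage → queue [chapel, lobby, terrace]
Visit chapel → queue [lobby, terrace]
Visit lobby → queue [terrace]
Visit terrace → queue []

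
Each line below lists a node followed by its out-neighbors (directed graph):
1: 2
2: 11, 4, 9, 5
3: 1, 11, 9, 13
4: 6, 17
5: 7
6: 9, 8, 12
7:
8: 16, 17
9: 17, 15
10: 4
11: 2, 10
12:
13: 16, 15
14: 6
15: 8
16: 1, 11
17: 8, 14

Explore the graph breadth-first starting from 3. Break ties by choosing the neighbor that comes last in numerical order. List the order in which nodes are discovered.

3 -> 13 -> 11 -> 9 -> 1 -> 16 -> 15 -> 10 -> 2 -> 17 -> 8 -> 4 -> 5 -> 14 -> 6 -> 7 -> 12

Visit 3; enqueue 13, 11, 9, 1 → queue [13, 11, 9, 1]
Visit 13; enqueue 16, 15 → queue [11, 9, 1, 16, 15]
Visit 11; enqueue 10, 2 → queue [9, 1, 16, 15, 10, 2]
Visit 9; enqueue 17 → queue [1, 16, 15, 10, 2, 17]
Visit 1 → queue [16, 15, 10, 2, 17]
Visit 16 → queue [15, 10, 2, 17]
Visit 15; enqueue 8 → queue [10, 2, 17, 8]
Visit 10; enqueue 4 → queue [2, 17, 8, 4]
Visit 2; enqueue 5 → queue [17, 8, 4, 5]
Visit 17; enqueue 14 → queue [8, 4, 5, 14]
Visit 8 → queue [4, 5, 14]
Visit 4; enqueue 6 → queue [5, 14, 6]
Visit 5; enqueue 7 → queue [14, 6, 7]
Visit 14 → queue [6, 7]
Visit 6; enqueue 12 → queue [7, 12]
Visit 7 → queue [12]
Visit 12 → queue []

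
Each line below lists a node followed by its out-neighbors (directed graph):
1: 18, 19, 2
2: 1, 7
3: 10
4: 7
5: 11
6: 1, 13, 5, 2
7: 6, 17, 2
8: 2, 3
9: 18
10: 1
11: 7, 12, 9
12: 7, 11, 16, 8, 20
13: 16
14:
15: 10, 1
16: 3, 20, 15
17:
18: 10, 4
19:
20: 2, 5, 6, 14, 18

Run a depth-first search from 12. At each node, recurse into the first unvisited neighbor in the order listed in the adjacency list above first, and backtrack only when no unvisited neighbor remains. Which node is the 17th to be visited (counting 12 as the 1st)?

14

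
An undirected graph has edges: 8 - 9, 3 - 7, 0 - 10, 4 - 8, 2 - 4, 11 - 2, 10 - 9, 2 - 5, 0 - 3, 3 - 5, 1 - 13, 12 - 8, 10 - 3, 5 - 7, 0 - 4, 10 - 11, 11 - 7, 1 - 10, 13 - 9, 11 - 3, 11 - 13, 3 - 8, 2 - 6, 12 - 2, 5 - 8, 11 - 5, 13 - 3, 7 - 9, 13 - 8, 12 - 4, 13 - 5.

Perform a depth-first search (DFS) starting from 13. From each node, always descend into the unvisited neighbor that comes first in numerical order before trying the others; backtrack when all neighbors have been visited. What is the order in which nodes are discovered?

13, 1, 10, 0, 3, 5, 2, 4, 8, 9, 7, 11, 12, 6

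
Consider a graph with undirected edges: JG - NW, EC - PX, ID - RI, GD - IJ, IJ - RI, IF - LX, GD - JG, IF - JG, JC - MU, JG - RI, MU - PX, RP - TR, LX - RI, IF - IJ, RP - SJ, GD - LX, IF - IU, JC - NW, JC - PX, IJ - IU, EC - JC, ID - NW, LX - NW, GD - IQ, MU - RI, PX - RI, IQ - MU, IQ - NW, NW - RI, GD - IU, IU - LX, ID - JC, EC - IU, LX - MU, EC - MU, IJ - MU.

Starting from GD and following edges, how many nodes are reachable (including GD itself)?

BFS from GD visits: GD, IJ, IQ, IU, JG, LX, IF, MU, RI, NW, EC, JC, PX, ID
Reachable nodes: 14 of 17 total.

14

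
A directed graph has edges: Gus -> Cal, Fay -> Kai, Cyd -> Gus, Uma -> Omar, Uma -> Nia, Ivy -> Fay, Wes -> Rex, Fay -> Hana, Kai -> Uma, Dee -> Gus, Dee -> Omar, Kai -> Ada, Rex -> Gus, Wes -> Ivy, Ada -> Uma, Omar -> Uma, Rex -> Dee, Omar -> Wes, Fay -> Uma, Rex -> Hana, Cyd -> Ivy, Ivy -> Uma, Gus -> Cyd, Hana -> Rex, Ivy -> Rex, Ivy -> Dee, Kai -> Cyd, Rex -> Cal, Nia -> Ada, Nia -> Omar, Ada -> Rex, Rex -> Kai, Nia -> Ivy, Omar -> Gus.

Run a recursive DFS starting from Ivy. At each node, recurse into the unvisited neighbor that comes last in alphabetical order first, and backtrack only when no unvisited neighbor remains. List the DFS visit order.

Visit Ivy
Ivy → Uma
Uma → Omar
Omar → Wes
Wes → Rex
Rex → Kai
Kai → Cyd
Cyd → Gus
Gus → Cal
Kai → Ada
Rex → Hana
Rex → Dee
Uma → Nia
Ivy → Fay

Ivy, Uma, Omar, Wes, Rex, Kai, Cyd, Gus, Cal, Ada, Hana, Dee, Nia, Fay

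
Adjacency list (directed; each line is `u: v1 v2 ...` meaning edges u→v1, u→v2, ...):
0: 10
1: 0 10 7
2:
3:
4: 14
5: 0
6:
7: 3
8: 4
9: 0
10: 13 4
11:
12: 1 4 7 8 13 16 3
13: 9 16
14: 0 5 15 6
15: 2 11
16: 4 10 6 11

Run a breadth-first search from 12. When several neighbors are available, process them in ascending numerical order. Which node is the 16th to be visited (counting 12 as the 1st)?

Visit 12; enqueue 1, 3, 4, 7, 8, 13, 16 → queue [1, 3, 4, 7, 8, 13, 16]
Visit 1; enqueue 0, 10 → queue [3, 4, 7, 8, 13, 16, 0, 10]
Visit 3 → queue [4, 7, 8, 13, 16, 0, 10]
Visit 4; enqueue 14 → queue [7, 8, 13, 16, 0, 10, 14]
Visit 7 → queue [8, 13, 16, 0, 10, 14]
Visit 8 → queue [13, 16, 0, 10, 14]
Visit 13; enqueue 9 → queue [16, 0, 10, 14, 9]
Visit 16; enqueue 6, 11 → queue [0, 10, 14, 9, 6, 11]
Visit 0 → queue [10, 14, 9, 6, 11]
Visit 10 → queue [14, 9, 6, 11]
Visit 14; enqueue 5, 15 → queue [9, 6, 11, 5, 15]
Visit 9 → queue [6, 11, 5, 15]
Visit 6 → queue [11, 5, 15]
Visit 11 → queue [5, 15]
Visit 5 → queue [15]
Visit 15; enqueue 2 → queue [2]
Visit 2 → queue []

Visit order: 12, 1, 3, 4, 7, 8, 13, 16, 0, 10, 14, 9, 6, 11, 5, 15, 2

15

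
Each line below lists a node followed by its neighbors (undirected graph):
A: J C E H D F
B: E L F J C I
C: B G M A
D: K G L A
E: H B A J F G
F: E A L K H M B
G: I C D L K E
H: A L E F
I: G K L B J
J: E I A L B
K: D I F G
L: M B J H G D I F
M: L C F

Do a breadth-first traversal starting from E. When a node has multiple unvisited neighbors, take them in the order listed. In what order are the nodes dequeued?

Visit E; enqueue H, B, A, J, F, G → queue [H, B, A, J, F, G]
Visit H; enqueue L → queue [B, A, J, F, G, L]
Visit B; enqueue C, I → queue [A, J, F, G, L, C, I]
Visit A; enqueue D → queue [J, F, G, L, C, I, D]
Visit J → queue [F, G, L, C, I, D]
Visit F; enqueue K, M → queue [G, L, C, I, D, K, M]
Visit G → queue [L, C, I, D, K, M]
Visit L → queue [C, I, D, K, M]
Visit C → queue [I, D, K, M]
Visit I → queue [D, K, M]
Visit D → queue [K, M]
Visit K → queue [M]
Visit M → queue []

E, H, B, A, J, F, G, L, C, I, D, K, M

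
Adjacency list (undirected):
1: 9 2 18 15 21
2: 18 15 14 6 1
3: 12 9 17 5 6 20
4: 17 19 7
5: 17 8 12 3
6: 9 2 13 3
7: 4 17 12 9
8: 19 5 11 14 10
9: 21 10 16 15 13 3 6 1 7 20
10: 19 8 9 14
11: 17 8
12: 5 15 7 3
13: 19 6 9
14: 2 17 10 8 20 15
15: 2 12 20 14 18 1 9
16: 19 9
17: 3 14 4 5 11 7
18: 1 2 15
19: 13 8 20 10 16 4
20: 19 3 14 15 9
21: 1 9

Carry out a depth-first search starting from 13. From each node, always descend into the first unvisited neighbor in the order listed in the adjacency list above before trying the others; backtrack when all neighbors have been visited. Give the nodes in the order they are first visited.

Visit 13
13 → 19
19 → 8
8 → 5
5 → 17
17 → 3
3 → 12
12 → 15
15 → 2
2 → 18
18 → 1
1 → 9
9 → 21
9 → 10
10 → 14
14 → 20
9 → 16
9 → 6
9 → 7
7 → 4
17 → 11

13 -> 19 -> 8 -> 5 -> 17 -> 3 -> 12 -> 15 -> 2 -> 18 -> 1 -> 9 -> 21 -> 10 -> 14 -> 20 -> 16 -> 6 -> 7 -> 4 -> 11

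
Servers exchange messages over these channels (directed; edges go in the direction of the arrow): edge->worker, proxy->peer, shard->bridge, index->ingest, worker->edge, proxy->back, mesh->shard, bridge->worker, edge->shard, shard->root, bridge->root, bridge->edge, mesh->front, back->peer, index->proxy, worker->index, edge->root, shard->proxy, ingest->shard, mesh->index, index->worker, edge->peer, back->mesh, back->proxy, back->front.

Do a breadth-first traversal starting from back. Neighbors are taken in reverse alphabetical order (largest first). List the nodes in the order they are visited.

back proxy peer mesh front shard index root bridge worker ingest edge

Visit back; enqueue proxy, peer, mesh, front → queue [proxy, peer, mesh, front]
Visit proxy → queue [peer, mesh, front]
Visit peer → queue [mesh, front]
Visit mesh; enqueue shard, index → queue [front, shard, index]
Visit front → queue [shard, index]
Visit shard; enqueue root, bridge → queue [index, root, bridge]
Visit index; enqueue worker, ingest → queue [root, bridge, worker, ingest]
Visit root → queue [bridge, worker, ingest]
Visit bridge; enqueue edge → queue [worker, ingest, edge]
Visit worker → queue [ingest, edge]
Visit ingest → queue [edge]
Visit edge → queue []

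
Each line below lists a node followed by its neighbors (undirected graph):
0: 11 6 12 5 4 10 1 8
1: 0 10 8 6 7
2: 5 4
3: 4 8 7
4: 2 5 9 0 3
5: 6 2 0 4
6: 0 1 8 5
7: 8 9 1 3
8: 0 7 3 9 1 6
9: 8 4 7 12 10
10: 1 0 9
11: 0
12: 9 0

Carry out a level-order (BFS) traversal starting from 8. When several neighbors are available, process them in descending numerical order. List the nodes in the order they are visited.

8, 9, 7, 6, 3, 1, 0, 12, 10, 4, 5, 11, 2

Visit 8; enqueue 9, 7, 6, 3, 1, 0 → queue [9, 7, 6, 3, 1, 0]
Visit 9; enqueue 12, 10, 4 → queue [7, 6, 3, 1, 0, 12, 10, 4]
Visit 7 → queue [6, 3, 1, 0, 12, 10, 4]
Visit 6; enqueue 5 → queue [3, 1, 0, 12, 10, 4, 5]
Visit 3 → queue [1, 0, 12, 10, 4, 5]
Visit 1 → queue [0, 12, 10, 4, 5]
Visit 0; enqueue 11 → queue [12, 10, 4, 5, 11]
Visit 12 → queue [10, 4, 5, 11]
Visit 10 → queue [4, 5, 11]
Visit 4; enqueue 2 → queue [5, 11, 2]
Visit 5 → queue [11, 2]
Visit 11 → queue [2]
Visit 2 → queue []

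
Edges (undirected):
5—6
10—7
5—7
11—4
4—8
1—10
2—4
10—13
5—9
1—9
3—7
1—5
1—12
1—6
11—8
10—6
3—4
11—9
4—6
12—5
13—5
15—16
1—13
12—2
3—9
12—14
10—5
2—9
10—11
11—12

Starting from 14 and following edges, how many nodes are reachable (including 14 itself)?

14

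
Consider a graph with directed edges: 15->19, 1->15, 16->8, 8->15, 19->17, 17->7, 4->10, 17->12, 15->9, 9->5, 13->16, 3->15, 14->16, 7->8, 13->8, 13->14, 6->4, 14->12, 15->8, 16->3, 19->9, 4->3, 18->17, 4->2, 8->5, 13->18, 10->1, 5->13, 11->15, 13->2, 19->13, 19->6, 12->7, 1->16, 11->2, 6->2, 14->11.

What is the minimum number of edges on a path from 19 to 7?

2

Level 0: 19
Level 1: 6, 9, 13, 17
Level 2: 2, 4, 5, 7, 8, 12, 14, 16, 18
Level 3: 3, 10, 11, 15
Level 4: 1
7 first appears at level 2.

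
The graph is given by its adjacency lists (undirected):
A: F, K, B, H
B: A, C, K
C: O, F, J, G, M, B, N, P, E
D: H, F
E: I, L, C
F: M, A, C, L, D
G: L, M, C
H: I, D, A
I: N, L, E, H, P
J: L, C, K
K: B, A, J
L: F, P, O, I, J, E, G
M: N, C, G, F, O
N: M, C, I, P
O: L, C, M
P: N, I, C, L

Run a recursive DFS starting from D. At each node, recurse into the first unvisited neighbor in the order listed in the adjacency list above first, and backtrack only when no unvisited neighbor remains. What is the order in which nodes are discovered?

D, H, I, N, M, C, O, L, F, A, K, B, J, P, E, G

Visit D
D → H
H → I
I → N
N → M
M → C
C → O
O → L
L → F
F → A
A → K
K → B
K → J
L → P
L → E
L → G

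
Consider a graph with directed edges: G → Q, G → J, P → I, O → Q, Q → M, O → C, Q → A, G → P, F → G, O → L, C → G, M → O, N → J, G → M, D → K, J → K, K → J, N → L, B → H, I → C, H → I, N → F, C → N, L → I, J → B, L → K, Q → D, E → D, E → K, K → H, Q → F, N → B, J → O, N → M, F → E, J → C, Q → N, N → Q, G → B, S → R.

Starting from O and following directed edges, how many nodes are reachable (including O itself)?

17

BFS from O visits: O, Q, L, C, N, M, F, D, A, K, I, G, J, B, E, H, P
Reachable nodes: 17 of 19 total.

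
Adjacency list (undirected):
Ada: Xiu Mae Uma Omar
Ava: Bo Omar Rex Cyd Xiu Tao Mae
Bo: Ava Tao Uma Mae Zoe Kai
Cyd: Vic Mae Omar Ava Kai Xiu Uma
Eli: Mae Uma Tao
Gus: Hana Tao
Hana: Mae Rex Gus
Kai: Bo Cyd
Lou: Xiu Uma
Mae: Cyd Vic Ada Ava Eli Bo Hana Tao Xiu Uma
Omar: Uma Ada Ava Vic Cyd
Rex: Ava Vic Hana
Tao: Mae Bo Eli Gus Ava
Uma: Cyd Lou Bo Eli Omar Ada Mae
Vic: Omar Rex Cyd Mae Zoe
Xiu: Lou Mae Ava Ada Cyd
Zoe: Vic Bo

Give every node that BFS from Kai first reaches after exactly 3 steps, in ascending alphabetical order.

Ada, Eli, Gus, Hana, Lou, Rex

Level 0: Kai
Level 1: Bo, Cyd
Level 2: Ava, Mae, Omar, Tao, Uma, Vic, Xiu, Zoe
Level 3: Ada, Eli, Gus, Hana, Lou, Rex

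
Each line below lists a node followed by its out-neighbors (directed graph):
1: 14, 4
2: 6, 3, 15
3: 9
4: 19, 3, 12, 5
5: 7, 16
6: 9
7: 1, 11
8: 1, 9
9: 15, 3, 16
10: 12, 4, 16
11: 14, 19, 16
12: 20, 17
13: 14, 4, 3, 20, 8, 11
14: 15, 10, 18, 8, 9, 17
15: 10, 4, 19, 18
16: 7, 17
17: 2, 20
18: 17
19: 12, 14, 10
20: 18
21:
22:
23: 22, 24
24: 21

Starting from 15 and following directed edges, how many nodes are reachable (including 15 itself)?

BFS from 15 visits: 15, 10, 4, 19, 18, 12, 16, 3, 5, 14, 17, 20, 7, 9, 8, 2, 1, 11, 6
Reachable nodes: 19 of 24 total.

19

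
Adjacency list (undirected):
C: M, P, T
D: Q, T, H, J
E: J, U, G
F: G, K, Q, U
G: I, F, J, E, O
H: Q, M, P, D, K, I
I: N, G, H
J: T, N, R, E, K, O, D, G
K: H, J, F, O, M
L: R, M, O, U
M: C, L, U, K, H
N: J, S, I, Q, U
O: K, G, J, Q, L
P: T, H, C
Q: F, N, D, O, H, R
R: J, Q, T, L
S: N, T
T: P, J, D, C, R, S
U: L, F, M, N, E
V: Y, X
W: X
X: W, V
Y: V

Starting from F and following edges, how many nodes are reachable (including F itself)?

19

BFS from F visits: F, G, K, Q, U, E, I, J, O, H, M, D, N, R, L, T, P, C, S
Reachable nodes: 19 of 23 total.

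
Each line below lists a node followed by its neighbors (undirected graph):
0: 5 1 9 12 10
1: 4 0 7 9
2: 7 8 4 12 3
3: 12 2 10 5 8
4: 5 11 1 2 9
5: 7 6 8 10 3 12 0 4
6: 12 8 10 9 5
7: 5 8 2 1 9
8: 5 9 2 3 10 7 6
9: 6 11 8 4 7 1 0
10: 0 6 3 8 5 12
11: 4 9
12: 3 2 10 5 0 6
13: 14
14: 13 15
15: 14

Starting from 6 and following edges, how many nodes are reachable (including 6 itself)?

13

BFS from 6 visits: 6, 12, 8, 10, 9, 5, 3, 2, 0, 7, 11, 4, 1
Reachable nodes: 13 of 16 total.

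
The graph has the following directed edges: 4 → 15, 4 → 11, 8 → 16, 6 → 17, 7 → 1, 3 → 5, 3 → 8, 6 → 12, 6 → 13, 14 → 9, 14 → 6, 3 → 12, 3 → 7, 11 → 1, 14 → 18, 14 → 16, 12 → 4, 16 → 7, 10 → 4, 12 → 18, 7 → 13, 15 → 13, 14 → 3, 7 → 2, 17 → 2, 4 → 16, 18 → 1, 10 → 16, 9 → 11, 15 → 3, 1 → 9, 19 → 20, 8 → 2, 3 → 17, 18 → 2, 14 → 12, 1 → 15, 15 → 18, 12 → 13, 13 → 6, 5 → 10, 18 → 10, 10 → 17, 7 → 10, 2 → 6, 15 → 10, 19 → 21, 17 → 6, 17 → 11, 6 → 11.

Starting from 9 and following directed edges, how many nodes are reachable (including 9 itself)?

BFS from 9 visits: 9, 11, 1, 15, 18, 13, 10, 3, 2, 6, 17, 16, 4, 12, 8, 7, 5
Reachable nodes: 17 of 21 total.

17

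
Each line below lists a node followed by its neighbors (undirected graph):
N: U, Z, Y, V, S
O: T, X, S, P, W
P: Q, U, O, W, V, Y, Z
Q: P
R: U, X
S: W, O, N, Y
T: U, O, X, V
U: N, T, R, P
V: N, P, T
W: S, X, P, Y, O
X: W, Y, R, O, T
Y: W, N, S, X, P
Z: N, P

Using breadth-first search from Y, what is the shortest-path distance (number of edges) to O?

Level 0: Y
Level 1: N, P, S, W, X
Level 2: O, Q, R, T, U, V, Z
O first appears at level 2.

2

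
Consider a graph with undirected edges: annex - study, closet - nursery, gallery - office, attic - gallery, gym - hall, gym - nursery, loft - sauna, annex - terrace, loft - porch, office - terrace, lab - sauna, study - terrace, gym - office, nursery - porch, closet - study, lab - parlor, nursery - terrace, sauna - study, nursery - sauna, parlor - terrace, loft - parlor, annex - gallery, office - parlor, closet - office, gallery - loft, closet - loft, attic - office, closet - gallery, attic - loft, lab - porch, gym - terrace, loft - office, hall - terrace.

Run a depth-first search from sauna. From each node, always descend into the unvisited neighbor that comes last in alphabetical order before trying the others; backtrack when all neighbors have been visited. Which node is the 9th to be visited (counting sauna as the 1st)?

gym

Visit sauna
sauna → study
study → terrace
terrace → parlor
parlor → office
office → loft
loft → porch
porch → nursery
nursery → gym
gym → hall
nursery → closet
closet → gallery
gallery → attic
gallery → annex
porch → lab

Visit order: sauna, study, terrace, parlor, office, loft, porch, nursery, gym, hall, closet, gallery, attic, annex, lab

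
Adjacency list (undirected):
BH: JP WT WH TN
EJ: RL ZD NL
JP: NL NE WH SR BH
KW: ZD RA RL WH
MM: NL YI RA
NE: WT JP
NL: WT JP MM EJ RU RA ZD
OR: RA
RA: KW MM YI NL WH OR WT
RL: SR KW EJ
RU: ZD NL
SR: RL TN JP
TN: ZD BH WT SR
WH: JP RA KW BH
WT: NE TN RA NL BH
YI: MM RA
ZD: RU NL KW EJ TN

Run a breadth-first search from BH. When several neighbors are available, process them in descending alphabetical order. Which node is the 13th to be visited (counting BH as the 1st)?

OR

Visit BH; enqueue WT, WH, TN, JP → queue [WT, WH, TN, JP]
Visit WT; enqueue RA, NL, NE → queue [WH, TN, JP, RA, NL, NE]
Visit WH; enqueue KW → queue [TN, JP, RA, NL, NE, KW]
Visit TN; enqueue ZD, SR → queue [JP, RA, NL, NE, KW, ZD, SR]
Visit JP → queue [RA, NL, NE, KW, ZD, SR]
Visit RA; enqueue YI, OR, MM → queue [NL, NE, KW, ZD, SR, YI, OR, MM]
Visit NL; enqueue RU, EJ → queue [NE, KW, ZD, SR, YI, OR, MM, RU, EJ]
Visit NE → queue [KW, ZD, SR, YI, OR, MM, RU, EJ]
Visit KW; enqueue RL → queue [ZD, SR, YI, OR, MM, RU, EJ, RL]
Visit ZD → queue [SR, YI, OR, MM, RU, EJ, RL]
Visit SR → queue [YI, OR, MM, RU, EJ, RL]
Visit YI → queue [OR, MM, RU, EJ, RL]
Visit OR → queue [MM, RU, EJ, RL]
Visit MM → queue [RU, EJ, RL]
Visit RU → queue [EJ, RL]
Visit EJ → queue [RL]
Visit RL → queue []

Visit order: BH, WT, WH, TN, JP, RA, NL, NE, KW, ZD, SR, YI, OR, MM, RU, EJ, RL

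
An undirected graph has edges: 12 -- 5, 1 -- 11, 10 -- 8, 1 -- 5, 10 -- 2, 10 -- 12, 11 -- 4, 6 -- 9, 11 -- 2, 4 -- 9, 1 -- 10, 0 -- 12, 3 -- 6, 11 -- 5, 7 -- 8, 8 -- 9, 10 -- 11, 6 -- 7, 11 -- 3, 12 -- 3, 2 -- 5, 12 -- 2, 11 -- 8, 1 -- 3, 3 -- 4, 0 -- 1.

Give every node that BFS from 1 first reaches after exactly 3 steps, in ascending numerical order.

7, 9

Level 0: 1
Level 1: 0, 3, 5, 10, 11
Level 2: 2, 4, 6, 8, 12
Level 3: 7, 9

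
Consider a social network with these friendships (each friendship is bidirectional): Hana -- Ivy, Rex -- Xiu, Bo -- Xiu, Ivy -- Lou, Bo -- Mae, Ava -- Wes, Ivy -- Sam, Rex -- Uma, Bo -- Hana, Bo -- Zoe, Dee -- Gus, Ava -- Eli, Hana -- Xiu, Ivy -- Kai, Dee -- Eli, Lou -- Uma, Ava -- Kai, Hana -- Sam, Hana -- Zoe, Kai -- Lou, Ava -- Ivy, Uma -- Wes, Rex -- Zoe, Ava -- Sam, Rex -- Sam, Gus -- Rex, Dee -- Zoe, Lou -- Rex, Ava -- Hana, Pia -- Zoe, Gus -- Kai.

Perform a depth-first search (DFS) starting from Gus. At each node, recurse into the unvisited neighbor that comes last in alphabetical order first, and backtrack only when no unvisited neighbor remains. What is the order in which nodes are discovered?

Gus Rex Zoe Pia Hana Xiu Bo Mae Sam Ivy Lou Uma Wes Ava Kai Eli Dee

Visit Gus
Gus → Rex
Rex → Zoe
Zoe → Pia
Zoe → Hana
Hana → Xiu
Xiu → Bo
Bo → Mae
Hana → Sam
Sam → Ivy
Ivy → Lou
Lou → Uma
Uma → Wes
Wes → Ava
Ava → Kai
Ava → Eli
Eli → Dee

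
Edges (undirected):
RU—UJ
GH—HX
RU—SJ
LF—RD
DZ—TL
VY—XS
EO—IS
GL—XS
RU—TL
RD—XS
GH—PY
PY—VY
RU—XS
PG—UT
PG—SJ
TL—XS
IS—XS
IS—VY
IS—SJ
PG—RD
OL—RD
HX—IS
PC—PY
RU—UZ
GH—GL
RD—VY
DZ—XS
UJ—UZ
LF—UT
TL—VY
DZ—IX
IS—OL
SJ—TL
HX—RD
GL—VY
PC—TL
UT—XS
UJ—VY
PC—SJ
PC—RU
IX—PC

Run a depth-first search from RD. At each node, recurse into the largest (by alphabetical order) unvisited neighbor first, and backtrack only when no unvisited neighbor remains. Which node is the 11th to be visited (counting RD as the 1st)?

Visit RD
RD → XS
XS → VY
VY → UJ
UJ → UZ
UZ → RU
RU → TL
TL → SJ
SJ → PG
PG → UT
UT → LF
SJ → PC
PC → PY
PY → GH
GH → HX
HX → IS
IS → OL
IS → EO
GH → GL
PC → IX
IX → DZ

Visit order: RD, XS, VY, UJ, UZ, RU, TL, SJ, PG, UT, LF, PC, PY, GH, HX, IS, OL, EO, GL, IX, DZ

LF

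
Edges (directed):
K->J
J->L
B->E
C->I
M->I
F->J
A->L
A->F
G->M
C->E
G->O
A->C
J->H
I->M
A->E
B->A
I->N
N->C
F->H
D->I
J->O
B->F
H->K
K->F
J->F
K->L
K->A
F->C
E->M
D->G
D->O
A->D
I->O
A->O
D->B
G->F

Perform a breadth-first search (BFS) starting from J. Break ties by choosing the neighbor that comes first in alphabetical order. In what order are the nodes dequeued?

Visit J; enqueue F, H, L, O → queue [F, H, L, O]
Visit F; enqueue C → queue [H, L, O, C]
Visit H; enqueue K → queue [L, O, C, K]
Visit L → queue [O, C, K]
Visit O → queue [C, K]
Visit C; enqueue E, I → queue [K, E, I]
Visit K; enqueue A → queue [E, I, A]
Visit E; enqueue M → queue [I, A, M]
Visit I; enqueue N → queue [A, M, N]
Visit A; enqueue D → queue [M, N, D]
Visit M → queue [N, D]
Visit N → queue [D]
Visit D; enqueue B, G → queue [B, G]
Visit B → queue [G]
Visit G → queue []

J → F → H → L → O → C → K → E → I → A → M → N → D → B → G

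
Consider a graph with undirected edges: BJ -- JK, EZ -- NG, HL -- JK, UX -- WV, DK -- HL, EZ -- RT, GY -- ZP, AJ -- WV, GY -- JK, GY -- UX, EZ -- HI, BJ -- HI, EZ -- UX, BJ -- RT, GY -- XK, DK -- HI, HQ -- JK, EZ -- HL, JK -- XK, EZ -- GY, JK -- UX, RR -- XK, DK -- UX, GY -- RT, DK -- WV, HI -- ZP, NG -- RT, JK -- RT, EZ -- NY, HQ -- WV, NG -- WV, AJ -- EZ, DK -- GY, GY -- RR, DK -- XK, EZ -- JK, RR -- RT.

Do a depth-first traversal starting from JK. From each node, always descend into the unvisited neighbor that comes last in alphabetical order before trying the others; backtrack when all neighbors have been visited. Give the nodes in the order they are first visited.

JK, XK, RR, RT, NG, WV, UX, GY, ZP, HI, EZ, NY, HL, DK, AJ, BJ, HQ

Visit JK
JK → XK
XK → RR
RR → RT
RT → NG
NG → WV
WV → UX
UX → GY
GY → ZP
ZP → HI
HI → EZ
EZ → NY
EZ → HL
HL → DK
EZ → AJ
HI → BJ
WV → HQ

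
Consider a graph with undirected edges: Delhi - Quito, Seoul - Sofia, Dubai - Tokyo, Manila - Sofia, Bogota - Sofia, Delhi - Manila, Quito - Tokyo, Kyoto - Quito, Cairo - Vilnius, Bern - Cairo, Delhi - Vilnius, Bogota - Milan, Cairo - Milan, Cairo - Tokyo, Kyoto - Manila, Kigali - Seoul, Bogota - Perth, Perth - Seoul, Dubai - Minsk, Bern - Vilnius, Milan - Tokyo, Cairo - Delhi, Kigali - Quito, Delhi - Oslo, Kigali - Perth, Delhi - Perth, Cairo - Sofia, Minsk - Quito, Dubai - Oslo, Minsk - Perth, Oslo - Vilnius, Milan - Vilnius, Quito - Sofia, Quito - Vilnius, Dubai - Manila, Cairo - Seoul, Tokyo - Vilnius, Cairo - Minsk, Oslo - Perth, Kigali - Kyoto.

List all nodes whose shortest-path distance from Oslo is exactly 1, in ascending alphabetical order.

Level 0: Oslo
Level 1: Delhi, Dubai, Perth, Vilnius
Level 2: Bern, Bogota, Cairo, Kigali, Manila, Milan, Minsk, Quito, Seoul, Tokyo
Level 3: Kyoto, Sofia

Delhi, Dubai, Perth, Vilnius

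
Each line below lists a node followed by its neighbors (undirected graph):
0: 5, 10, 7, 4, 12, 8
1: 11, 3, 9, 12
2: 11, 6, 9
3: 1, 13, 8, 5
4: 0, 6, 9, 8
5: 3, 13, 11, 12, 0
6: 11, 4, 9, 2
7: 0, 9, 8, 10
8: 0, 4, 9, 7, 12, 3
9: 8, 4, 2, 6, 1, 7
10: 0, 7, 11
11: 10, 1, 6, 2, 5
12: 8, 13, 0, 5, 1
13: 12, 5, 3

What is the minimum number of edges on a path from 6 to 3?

3

Level 0: 6
Level 1: 2, 4, 9, 11
Level 2: 0, 1, 5, 7, 8, 10
Level 3: 3, 12, 13
3 first appears at level 3.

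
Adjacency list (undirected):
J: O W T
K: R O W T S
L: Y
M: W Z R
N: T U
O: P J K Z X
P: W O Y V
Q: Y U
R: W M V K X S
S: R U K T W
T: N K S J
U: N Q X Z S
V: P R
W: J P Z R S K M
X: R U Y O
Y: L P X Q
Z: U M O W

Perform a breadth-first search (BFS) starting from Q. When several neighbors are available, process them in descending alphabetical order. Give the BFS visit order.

Visit Q; enqueue Y, U → queue [Y, U]
Visit Y; enqueue X, P, L → queue [U, X, P, L]
Visit U; enqueue Z, S, N → queue [X, P, L, Z, S, N]
Visit X; enqueue R, O → queue [P, L, Z, S, N, R, O]
Visit P; enqueue W, V → queue [L, Z, S, N, R, O, W, V]
Visit L → queue [Z, S, N, R, O, W, V]
Visit Z; enqueue M → queue [S, N, R, O, W, V, M]
Visit S; enqueue T, K → queue [N, R, O, W, V, M, T, K]
Visit N → queue [R, O, W, V, M, T, K]
Visit R → queue [O, W, V, M, T, K]
Visit O; enqueue J → queue [W, V, M, T, K, J]
Visit W → queue [V, M, T, K, J]
Visit V → queue [M, T, K, J]
Visit M → queue [T, K, J]
Visit T → queue [K, J]
Visit K → queue [J]
Visit J → queue []

Q -> Y -> U -> X -> P -> L -> Z -> S -> N -> R -> O -> W -> V -> M -> T -> K -> J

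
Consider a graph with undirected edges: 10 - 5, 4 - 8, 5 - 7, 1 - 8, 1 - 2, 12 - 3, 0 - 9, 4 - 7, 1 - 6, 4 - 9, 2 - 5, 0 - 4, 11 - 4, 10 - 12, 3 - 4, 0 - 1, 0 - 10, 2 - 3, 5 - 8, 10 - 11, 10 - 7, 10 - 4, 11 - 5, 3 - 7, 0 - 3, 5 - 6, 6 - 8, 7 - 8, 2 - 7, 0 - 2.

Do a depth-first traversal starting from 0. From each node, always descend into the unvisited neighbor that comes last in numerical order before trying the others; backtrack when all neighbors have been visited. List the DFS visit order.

0 -> 10 -> 12 -> 3 -> 7 -> 8 -> 6 -> 5 -> 11 -> 4 -> 9 -> 2 -> 1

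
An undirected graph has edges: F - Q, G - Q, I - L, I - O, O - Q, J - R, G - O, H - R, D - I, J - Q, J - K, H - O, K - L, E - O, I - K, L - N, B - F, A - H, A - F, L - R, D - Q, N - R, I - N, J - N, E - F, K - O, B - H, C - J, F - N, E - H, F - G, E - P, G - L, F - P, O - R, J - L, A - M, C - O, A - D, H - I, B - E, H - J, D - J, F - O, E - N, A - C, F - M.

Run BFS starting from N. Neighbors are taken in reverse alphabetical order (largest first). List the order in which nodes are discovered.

N R L J I F E O H K G Q D C P M B A

Visit N; enqueue R, L, J, I, F, E → queue [R, L, J, I, F, E]
Visit R; enqueue O, H → queue [L, J, I, F, E, O, H]
Visit L; enqueue K, G → queue [J, I, F, E, O, H, K, G]
Visit J; enqueue Q, D, C → queue [I, F, E, O, H, K, G, Q, D, C]
Visit I → queue [F, E, O, H, K, G, Q, D, C]
Visit F; enqueue P, M, B, A → queue [E, O, H, K, G, Q, D, C, P, M, B, A]
Visit E → queue [O, H, K, G, Q, D, C, P, M, B, A]
Visit O → queue [H, K, G, Q, D, C, P, M, B, A]
Visit H → queue [K, G, Q, D, C, P, M, B, A]
Visit K → queue [G, Q, D, C, P, M, B, A]
Visit G → queue [Q, D, C, P, M, B, A]
Visit Q → queue [D, C, P, M, B, A]
Visit D → queue [C, P, M, B, A]
Visit C → queue [P, M, B, A]
Visit P → queue [M, B, A]
Visit M → queue [B, A]
Visit B → queue [A]
Visit A → queue []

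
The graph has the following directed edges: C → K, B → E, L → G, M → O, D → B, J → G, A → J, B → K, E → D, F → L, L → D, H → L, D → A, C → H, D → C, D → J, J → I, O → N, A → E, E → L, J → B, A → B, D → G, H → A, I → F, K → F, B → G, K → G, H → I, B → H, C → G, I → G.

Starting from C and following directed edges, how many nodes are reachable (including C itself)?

BFS from C visits: C, G, H, K, A, I, L, F, B, E, J, D
Reachable nodes: 12 of 15 total.

12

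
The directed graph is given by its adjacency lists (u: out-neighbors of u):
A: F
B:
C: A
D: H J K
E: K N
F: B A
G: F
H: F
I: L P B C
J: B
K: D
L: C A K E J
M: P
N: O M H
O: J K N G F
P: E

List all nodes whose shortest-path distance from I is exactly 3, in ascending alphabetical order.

Level 0: I
Level 1: B, C, L, P
Level 2: A, E, J, K
Level 3: D, F, N
Level 4: H, M, O
Level 5: G

D, F, N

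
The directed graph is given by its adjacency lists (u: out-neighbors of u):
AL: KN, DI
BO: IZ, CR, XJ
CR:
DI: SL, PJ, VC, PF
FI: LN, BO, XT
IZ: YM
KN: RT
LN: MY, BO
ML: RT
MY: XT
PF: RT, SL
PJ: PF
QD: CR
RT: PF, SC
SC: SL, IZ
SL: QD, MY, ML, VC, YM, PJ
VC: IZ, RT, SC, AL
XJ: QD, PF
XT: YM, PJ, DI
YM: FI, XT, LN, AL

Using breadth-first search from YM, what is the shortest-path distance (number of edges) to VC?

Level 0: YM
Level 1: AL, FI, LN, XT
Level 2: BO, DI, KN, MY, PJ
Level 3: CR, IZ, PF, RT, SL, VC, XJ
Level 4: ML, QD, SC
VC first appears at level 3.

3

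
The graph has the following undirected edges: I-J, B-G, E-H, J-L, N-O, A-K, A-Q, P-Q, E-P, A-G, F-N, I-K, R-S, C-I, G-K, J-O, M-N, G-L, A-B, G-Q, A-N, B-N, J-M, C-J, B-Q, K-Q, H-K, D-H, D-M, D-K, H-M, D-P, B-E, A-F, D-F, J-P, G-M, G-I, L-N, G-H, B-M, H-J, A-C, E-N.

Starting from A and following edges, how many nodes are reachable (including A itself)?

17

BFS from A visits: A, B, C, F, G, K, N, Q, E, M, I, J, D, H, L, O, P
Reachable nodes: 17 of 19 total.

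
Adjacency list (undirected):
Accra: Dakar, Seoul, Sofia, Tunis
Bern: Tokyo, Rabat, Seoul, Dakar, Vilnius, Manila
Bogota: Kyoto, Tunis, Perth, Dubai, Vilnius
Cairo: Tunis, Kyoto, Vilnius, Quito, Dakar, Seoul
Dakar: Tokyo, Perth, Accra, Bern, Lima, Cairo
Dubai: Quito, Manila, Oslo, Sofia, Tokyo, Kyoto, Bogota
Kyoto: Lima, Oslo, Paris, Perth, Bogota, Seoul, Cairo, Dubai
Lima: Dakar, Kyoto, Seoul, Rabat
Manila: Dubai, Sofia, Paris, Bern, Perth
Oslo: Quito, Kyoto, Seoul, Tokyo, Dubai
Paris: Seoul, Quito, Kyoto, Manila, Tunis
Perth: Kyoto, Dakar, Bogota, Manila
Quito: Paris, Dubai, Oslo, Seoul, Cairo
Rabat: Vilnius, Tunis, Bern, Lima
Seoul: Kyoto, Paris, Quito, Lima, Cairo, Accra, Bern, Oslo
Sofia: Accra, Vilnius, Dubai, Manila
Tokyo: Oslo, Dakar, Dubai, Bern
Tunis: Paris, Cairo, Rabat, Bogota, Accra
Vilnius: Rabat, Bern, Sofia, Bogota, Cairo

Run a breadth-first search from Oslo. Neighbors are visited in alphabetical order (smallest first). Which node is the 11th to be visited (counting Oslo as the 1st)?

Visit Oslo; enqueue Dubai, Kyoto, Quito, Seoul, Tokyo → queue [Dubai, Kyoto, Quito, Seoul, Tokyo]
Visit Dubai; enqueue Bogota, Manila, Sofia → queue [Kyoto, Quito, Seoul, Tokyo, Bogota, Manila, Sofia]
Visit Kyoto; enqueue Cairo, Lima, Paris, Perth → queue [Quito, Seoul, Tokyo, Bogota, Manila, Sofia, Cairo, Lima, Paris, Perth]
Visit Quito → queue [Seoul, Tokyo, Bogota, Manila, Sofia, Cairo, Lima, Paris, Perth]
Visit Seoul; enqueue Accra, Bern → queue [Tokyo, Bogota, Manila, Sofia, Cairo, Lima, Paris, Perth, Accra, Bern]
Visit Tokyo; enqueue Dakar → queue [Bogota, Manila, Sofia, Cairo, Lima, Paris, Perth, Accra, Bern, Dakar]
Visit Bogota; enqueue Tunis, Vilnius → queue [Manila, Sofia, Cairo, Lima, Paris, Perth, Accra, Bern, Dakar, Tunis, Vilnius]
Visit Manila → queue [Sofia, Cairo, Lima, Paris, Perth, Accra, Bern, Dakar, Tunis, Vilnius]
Visit Sofia → queue [Cairo, Lima, Paris, Perth, Accra, Bern, Dakar, Tunis, Vilnius]
Visit Cairo → queue [Lima, Paris, Perth, Accra, Bern, Dakar, Tunis, Vilnius]
Visit Lima; enqueue Rabat → queue [Paris, Perth, Accra, Bern, Dakar, Tunis, Vilnius, Rabat]
Visit Paris → queue [Perth, Accra, Bern, Dakar, Tunis, Vilnius, Rabat]
Visit Perth → queue [Accra, Bern, Dakar, Tunis, Vilnius, Rabat]
Visit Accra → queue [Bern, Dakar, Tunis, Vilnius, Rabat]
Visit Bern → queue [Dakar, Tunis, Vilnius, Rabat]
Visit Dakar → queue [Tunis, Vilnius, Rabat]
Visit Tunis → queue [Vilnius, Rabat]
Visit Vilnius → queue [Rabat]
Visit Rabat → queue []

Visit order: Oslo, Dubai, Kyoto, Quito, Seoul, Tokyo, Bogota, Manila, Sofia, Cairo, Lima, Paris, Perth, Accra, Bern, Dakar, Tunis, Vilnius, Rabat

Lima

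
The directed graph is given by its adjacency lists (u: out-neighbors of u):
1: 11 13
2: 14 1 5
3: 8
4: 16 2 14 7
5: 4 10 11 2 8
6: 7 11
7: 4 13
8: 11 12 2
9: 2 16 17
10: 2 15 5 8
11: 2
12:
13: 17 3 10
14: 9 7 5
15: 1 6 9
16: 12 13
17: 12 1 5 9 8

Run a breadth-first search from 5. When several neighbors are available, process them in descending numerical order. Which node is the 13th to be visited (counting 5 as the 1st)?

9

Visit 5; enqueue 11, 10, 8, 4, 2 → queue [11, 10, 8, 4, 2]
Visit 11 → queue [10, 8, 4, 2]
Visit 10; enqueue 15 → queue [8, 4, 2, 15]
Visit 8; enqueue 12 → queue [4, 2, 15, 12]
Visit 4; enqueue 16, 14, 7 → queue [2, 15, 12, 16, 14, 7]
Visit 2; enqueue 1 → queue [15, 12, 16, 14, 7, 1]
Visit 15; enqueue 9, 6 → queue [12, 16, 14, 7, 1, 9, 6]
Visit 12 → queue [16, 14, 7, 1, 9, 6]
Visit 16; enqueue 13 → queue [14, 7, 1, 9, 6, 13]
Visit 14 → queue [7, 1, 9, 6, 13]
Visit 7 → queue [1, 9, 6, 13]
Visit 1 → queue [9, 6, 13]
Visit 9; enqueue 17 → queue [6, 13, 17]
Visit 6 → queue [13, 17]
Visit 13; enqueue 3 → queue [17, 3]
Visit 17 → queue [3]
Visit 3 → queue []

Visit order: 5, 11, 10, 8, 4, 2, 15, 12, 16, 14, 7, 1, 9, 6, 13, 17, 3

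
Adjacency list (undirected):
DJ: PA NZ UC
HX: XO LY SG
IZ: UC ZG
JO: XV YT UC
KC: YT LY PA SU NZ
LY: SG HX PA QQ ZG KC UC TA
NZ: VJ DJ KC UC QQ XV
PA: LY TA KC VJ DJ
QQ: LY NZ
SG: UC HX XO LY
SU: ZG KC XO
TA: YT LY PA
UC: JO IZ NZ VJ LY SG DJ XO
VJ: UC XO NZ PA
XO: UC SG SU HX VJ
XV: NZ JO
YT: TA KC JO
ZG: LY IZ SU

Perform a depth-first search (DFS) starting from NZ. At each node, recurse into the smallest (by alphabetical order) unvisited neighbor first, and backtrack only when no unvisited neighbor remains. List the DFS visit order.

Visit NZ
NZ → DJ
DJ → PA
PA → KC
KC → LY
LY → HX
HX → SG
SG → UC
UC → IZ
IZ → ZG
ZG → SU
SU → XO
XO → VJ
UC → JO
JO → XV
JO → YT
YT → TA
LY → QQ

NZ → DJ → PA → KC → LY → HX → SG → UC → IZ → ZG → SU → XO → VJ → JO → XV → YT → TA → QQ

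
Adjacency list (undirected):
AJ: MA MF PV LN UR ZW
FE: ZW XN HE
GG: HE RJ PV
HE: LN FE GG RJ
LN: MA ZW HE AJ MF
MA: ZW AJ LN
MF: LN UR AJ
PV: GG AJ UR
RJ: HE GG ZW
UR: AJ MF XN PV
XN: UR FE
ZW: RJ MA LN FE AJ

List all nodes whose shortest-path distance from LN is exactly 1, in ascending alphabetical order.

AJ, HE, MA, MF, ZW

Level 0: LN
Level 1: AJ, HE, MA, MF, ZW
Level 2: FE, GG, PV, RJ, UR
Level 3: XN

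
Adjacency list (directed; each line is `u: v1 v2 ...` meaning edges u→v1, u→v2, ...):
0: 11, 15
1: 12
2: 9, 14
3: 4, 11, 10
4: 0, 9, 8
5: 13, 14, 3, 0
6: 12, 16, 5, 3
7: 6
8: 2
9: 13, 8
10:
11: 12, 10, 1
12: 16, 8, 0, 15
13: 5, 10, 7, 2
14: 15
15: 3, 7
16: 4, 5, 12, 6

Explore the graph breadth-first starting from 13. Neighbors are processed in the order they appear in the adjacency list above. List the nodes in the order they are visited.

Visit 13; enqueue 5, 10, 7, 2 → queue [5, 10, 7, 2]
Visit 5; enqueue 14, 3, 0 → queue [10, 7, 2, 14, 3, 0]
Visit 10 → queue [7, 2, 14, 3, 0]
Visit 7; enqueue 6 → queue [2, 14, 3, 0, 6]
Visit 2; enqueue 9 → queue [14, 3, 0, 6, 9]
Visit 14; enqueue 15 → queue [3, 0, 6, 9, 15]
Visit 3; enqueue 4, 11 → queue [0, 6, 9, 15, 4, 11]
Visit 0 → queue [6, 9, 15, 4, 11]
Visit 6; enqueue 12, 16 → queue [9, 15, 4, 11, 12, 16]
Visit 9; enqueue 8 → queue [15, 4, 11, 12, 16, 8]
Visit 15 → queue [4, 11, 12, 16, 8]
Visit 4 → queue [11, 12, 16, 8]
Visit 11; enqueue 1 → queue [12, 16, 8, 1]
Visit 12 → queue [16, 8, 1]
Visit 16 → queue [8, 1]
Visit 8 → queue [1]
Visit 1 → queue []

13 → 5 → 10 → 7 → 2 → 14 → 3 → 0 → 6 → 9 → 15 → 4 → 11 → 12 → 16 → 8 → 1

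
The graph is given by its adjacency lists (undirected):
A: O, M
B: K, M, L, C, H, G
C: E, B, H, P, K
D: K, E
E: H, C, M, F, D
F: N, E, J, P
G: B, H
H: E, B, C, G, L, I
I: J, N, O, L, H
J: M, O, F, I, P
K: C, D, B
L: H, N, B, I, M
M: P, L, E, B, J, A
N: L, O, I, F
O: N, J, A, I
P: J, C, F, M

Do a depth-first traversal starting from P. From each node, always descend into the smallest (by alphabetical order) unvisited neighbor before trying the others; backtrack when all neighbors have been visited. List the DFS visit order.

P -> C -> B -> G -> H -> E -> D -> K -> F -> J -> I -> L -> M -> A -> O -> N

Visit P
P → C
C → B
B → G
G → H
H → E
E → D
D → K
E → F
F → J
J → I
I → L
L → M
M → A
A → O
O → N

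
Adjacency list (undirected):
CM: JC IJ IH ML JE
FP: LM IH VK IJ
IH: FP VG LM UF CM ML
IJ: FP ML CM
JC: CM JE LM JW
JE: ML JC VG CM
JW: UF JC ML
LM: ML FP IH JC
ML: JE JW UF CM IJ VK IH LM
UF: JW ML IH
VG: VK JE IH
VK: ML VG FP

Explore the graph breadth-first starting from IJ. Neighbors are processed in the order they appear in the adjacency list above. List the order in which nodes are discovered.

IJ, FP, ML, CM, LM, IH, VK, JE, JW, UF, JC, VG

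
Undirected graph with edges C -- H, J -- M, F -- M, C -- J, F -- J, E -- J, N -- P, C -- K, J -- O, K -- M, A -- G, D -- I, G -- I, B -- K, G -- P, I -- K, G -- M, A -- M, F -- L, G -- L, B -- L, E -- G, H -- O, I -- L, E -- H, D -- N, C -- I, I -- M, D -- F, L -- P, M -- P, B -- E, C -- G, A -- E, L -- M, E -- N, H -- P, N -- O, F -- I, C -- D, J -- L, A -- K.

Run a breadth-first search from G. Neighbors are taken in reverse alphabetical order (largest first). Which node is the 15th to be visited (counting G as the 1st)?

D

Visit G; enqueue P, M, L, I, E, C, A → queue [P, M, L, I, E, C, A]
Visit P; enqueue N, H → queue [M, L, I, E, C, A, N, H]
Visit M; enqueue K, J, F → queue [L, I, E, C, A, N, H, K, J, F]
Visit L; enqueue B → queue [I, E, C, A, N, H, K, J, F, B]
Visit I; enqueue D → queue [E, C, A, N, H, K, J, F, B, D]
Visit E → queue [C, A, N, H, K, J, F, B, D]
Visit C → queue [A, N, H, K, J, F, B, D]
Visit A → queue [N, H, K, J, F, B, D]
Visit N; enqueue O → queue [H, K, J, F, B, D, O]
Visit H → queue [K, J, F, B, D, O]
Visit K → queue [J, F, B, D, O]
Visit J → queue [F, B, D, O]
Visit F → queue [B, D, O]
Visit B → queue [D, O]
Visit D → queue [O]
Visit O → queue []

Visit order: G, P, M, L, I, E, C, A, N, H, K, J, F, B, D, O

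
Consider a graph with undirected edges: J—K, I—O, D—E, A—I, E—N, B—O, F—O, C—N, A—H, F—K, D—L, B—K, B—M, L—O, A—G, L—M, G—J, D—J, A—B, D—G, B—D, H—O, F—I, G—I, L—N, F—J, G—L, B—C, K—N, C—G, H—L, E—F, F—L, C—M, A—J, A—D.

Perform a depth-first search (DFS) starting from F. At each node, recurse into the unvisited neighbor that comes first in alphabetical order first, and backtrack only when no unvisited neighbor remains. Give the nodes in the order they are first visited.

F → E → D → A → B → C → G → I → O → H → L → M → N → K → J

Visit F
F → E
E → D
D → A
A → B
B → C
C → G
G → I
I → O
O → H
H → L
L → M
L → N
N → K
K → J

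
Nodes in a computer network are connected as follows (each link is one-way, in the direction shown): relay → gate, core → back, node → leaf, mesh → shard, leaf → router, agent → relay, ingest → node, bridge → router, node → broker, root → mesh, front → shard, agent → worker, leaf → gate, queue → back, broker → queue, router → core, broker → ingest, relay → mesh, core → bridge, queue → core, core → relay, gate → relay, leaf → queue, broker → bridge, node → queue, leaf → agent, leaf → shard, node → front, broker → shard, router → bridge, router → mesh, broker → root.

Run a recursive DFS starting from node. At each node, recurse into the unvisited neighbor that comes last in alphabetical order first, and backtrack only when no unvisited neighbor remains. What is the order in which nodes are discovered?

node, queue, core, relay, mesh, shard, gate, bridge, router, back, leaf, agent, worker, front, broker, root, ingest

Visit node
node → queue
queue → core
core → relay
relay → mesh
mesh → shard
relay → gate
core → bridge
bridge → router
core → back
node → leaf
leaf → agent
agent → worker
node → front
node → broker
broker → root
broker → ingest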